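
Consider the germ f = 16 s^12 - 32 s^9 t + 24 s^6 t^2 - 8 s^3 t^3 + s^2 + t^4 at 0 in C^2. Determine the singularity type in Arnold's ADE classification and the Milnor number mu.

The Hessian of f at 0 has rank 1. Corank 1: A-series; mu = 3 gives A_3.

Type A_3, Milnor number mu = 3.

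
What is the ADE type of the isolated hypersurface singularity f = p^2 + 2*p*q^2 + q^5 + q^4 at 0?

A_{4}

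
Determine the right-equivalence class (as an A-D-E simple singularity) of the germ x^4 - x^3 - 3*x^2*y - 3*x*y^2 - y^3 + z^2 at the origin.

E6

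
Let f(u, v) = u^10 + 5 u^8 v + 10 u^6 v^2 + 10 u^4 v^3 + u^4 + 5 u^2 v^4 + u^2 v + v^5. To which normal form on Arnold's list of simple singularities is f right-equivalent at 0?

The Hessian of f at 0 has rank 0. Corank 2; j^3 = u^2*v has shape L^2 M (L != M), so D-series; mu = 6 gives D_6.

D_6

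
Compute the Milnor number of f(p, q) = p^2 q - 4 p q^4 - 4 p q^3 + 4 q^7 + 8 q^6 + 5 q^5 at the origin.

6

The Hessian of f at 0 has rank 0. Corank 2; j^3 = p^2*q has shape L^2 M (L != M), so D-series; mu = 6 gives D_6.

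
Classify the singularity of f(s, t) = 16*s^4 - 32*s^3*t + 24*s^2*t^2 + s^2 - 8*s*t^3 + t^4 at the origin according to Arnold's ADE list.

A3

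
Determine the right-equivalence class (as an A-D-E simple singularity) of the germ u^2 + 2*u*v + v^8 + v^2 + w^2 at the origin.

A7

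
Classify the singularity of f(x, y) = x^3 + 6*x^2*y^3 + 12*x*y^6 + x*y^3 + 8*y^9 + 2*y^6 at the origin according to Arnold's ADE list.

The Hessian of f at 0 has rank 0. Corank 2; j^3 = x^3 is a perfect cube, so E-series; the 4-jet and mu = 7 give E_7.

E_{7}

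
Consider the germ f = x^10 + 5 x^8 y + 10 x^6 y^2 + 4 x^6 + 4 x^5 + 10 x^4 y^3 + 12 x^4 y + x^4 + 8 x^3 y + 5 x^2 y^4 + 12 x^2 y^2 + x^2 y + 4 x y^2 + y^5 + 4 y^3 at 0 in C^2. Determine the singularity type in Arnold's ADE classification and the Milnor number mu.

Type D_{6}, Milnor number mu = 6.

The Hessian of f at 0 has rank 0. Corank 2; j^3 = y*(x + 2*y)^2 has shape L^2 M (L != M), so D-series; mu = 6 gives D_6.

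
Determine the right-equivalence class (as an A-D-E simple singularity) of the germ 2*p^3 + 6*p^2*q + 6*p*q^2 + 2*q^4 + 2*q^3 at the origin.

E6

The Hessian of f at 0 has rank 0. Corank 2; j^3 = 2*(p + q)^3 is a perfect cube, so E-series; the 4-jet and mu = 6 give E_6.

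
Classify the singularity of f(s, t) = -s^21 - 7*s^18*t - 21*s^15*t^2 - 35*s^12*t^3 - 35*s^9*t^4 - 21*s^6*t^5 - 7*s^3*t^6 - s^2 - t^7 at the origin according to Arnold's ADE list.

A_6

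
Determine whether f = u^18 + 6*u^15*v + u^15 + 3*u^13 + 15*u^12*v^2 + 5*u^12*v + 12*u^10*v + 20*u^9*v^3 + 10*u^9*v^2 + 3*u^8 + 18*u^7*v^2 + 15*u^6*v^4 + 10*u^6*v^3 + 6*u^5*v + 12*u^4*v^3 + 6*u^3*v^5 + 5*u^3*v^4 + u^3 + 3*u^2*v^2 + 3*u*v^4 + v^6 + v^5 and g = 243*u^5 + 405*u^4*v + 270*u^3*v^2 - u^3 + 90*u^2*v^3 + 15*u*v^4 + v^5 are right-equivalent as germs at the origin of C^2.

Yes.

The Hessian of f at 0 has rank 0. Corank 2; j^3 = u^3 is a perfect cube, so E-series; the 5-jet and mu = 8 give E_8. The Hessian of g at 0 has rank 0. Corank 2; j^3 = -u^3 is a perfect cube, so E-series; the 5-jet and mu = 8 give E_8. Both have type E_8, hence right-equivalent.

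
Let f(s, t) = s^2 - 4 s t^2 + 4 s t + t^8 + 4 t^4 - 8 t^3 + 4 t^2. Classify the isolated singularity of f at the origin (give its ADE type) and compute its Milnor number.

Type A7, Milnor number mu = 7.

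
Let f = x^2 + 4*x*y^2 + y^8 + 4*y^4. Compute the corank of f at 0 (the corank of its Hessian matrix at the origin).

The Hessian at 0 is [[2, 0], [0, 0]] of rank 1; hence corank 1.

1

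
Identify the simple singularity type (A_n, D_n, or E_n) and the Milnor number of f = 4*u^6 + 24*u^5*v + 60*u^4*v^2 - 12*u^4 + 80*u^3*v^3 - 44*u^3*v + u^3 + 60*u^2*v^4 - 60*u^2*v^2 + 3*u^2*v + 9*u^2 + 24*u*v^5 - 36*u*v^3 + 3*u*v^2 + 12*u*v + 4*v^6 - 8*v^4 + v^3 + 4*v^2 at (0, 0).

The Hessian of f at 0 has rank 1. Corank 1: A-series; mu = 2 gives A_2.

Type A_{2}, Milnor number mu = 2.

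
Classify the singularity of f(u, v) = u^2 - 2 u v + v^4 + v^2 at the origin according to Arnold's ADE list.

The Hessian of f at 0 is [[2, -2], [-2, 2]] with rank 1, so corank 1. A Groebner basis of the Jacobian ideal J(f) in C{u,v} is {v^3, u - v}; counting standard monomials gives mu = 3. Corank 1: A-series; mu = 3 gives A_3.

A_3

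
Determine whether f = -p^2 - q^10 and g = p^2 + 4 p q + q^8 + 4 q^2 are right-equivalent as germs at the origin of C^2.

No.

The Hessian of f at 0 is [[-2, 0], [0, 0]] with rank 1, so corank 1. A Groebner basis of the Jacobian ideal J(f) in C{p,q} is {q^9, p}; counting standard monomials gives mu = 9. Corank 1: A-series; mu = 9 gives A_9. The Hessian of g at 0 is [[2, 4], [4, 8]] with rank 1, so corank 1. A Groebner basis of the Jacobian ideal J(g) in C{p,q} is {q^7, p + 2*q}; counting standard monomials gives mu = 7. Corank 1: A-series; mu = 7 gives A_7. f is A_9 but g is A_7, hence not right-equivalent.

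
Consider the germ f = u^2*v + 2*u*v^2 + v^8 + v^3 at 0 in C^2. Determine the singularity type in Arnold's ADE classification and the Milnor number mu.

The Hessian of f at 0 has rank 0. Corank 2; j^3 = v*(u + v)^2 has shape L^2 M (L != M), so D-series; mu = 9 gives D_9.

Type D_9, Milnor number mu = 9.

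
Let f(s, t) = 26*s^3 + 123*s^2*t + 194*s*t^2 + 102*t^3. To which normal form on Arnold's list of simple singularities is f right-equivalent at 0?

The Hessian of f at 0 has rank 0. Corank 2; j^3 = (2*s + 3*t)*(13*s^2 + 42*s*t + 34*t^2) splits into three distinct lines over C (the quadratic factor has nonzero discriminant), so D_4.

D_{4}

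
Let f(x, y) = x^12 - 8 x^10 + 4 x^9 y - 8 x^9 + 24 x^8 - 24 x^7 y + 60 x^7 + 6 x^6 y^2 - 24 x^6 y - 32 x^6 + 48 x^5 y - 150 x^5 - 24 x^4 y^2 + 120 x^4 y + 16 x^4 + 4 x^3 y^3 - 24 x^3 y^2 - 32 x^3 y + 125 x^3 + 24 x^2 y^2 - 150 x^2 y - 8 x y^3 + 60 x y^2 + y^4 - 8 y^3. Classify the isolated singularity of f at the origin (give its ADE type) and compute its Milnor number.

Type E6, Milnor number mu = 6.

The Hessian of f at 0 is [[0, 0], [0, 0]] with rank 0, so corank 2. A Groebner basis of the Jacobian ideal J(f) in C{x,y} is {y^4, x*y^2 - 13*y^3/30, x^2 - 4*x*y/5 + 4*y^2/25}; counting standard monomials gives mu = 6. Corank 2; j^3 = (5*x - 2*y)^3 is a perfect cube, so E-series; the 4-jet and mu = 6 give E_6.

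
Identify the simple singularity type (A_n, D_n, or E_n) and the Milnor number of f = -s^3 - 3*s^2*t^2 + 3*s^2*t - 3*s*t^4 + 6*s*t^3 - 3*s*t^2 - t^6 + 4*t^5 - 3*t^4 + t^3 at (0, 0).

The Hessian of f at 0 has rank 0. Corank 2; j^3 = -(s - t)^3 is a perfect cube, so E-series; the 5-jet and mu = 8 give E_8.

Type E_{8}, Milnor number mu = 8.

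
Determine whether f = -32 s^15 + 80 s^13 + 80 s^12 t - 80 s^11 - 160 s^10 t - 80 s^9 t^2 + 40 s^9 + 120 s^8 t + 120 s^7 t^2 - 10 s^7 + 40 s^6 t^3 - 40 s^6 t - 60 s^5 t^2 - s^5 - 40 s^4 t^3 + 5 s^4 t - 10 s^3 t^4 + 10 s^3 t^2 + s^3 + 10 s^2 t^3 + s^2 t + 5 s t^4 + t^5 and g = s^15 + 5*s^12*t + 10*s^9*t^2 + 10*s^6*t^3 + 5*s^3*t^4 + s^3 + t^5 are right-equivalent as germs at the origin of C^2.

No.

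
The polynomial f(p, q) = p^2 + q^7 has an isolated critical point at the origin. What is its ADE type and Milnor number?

The Hessian of f at 0 has rank 1. Corank 1: A-series; mu = 6 gives A_6.

Type A6, Milnor number mu = 6.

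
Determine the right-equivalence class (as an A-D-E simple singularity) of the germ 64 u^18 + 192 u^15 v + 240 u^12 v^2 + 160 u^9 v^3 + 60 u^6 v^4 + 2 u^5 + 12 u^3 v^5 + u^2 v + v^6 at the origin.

D7

The Hessian of f at 0 is [[0, 0], [0, 0]] with rank 0, so corank 2. A Groebner basis of the Jacobian ideal J(f) in C{u,v} is {u^2/6 + v^5, u^3, u*v}; counting standard monomials gives mu = 7. Corank 2; j^3 = u^2*v has shape L^2 M (L != M), so D-series; mu = 7 gives D_7.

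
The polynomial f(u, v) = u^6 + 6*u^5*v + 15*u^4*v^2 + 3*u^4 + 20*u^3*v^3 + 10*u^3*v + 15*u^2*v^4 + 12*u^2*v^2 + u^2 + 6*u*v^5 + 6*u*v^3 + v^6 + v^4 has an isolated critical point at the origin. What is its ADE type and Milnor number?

Type A_{3}, Milnor number mu = 3.

The Hessian of f at 0 is [[2, 0], [0, 0]] with rank 1, so corank 1. A Groebner basis of the Jacobian ideal J(f) in C{u,v} is {v^3, u}; counting standard monomials gives mu = 3. Corank 1: A-series; mu = 3 gives A_3.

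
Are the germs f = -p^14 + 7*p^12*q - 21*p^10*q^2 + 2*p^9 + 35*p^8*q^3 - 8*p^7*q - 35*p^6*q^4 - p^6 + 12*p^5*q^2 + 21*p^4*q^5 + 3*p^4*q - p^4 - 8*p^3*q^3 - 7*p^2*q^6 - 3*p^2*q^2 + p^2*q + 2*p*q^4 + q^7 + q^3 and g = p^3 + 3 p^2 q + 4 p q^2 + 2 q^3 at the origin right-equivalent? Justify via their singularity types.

Yes.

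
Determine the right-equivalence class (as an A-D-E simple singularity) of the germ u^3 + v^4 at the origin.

E_6

The Hessian of f at 0 is [[0, 0], [0, 0]] with rank 0, so corank 2. A Groebner basis of the Jacobian ideal J(f) in C{u,v} is {v^3, u^2}; counting standard monomials gives mu = 6. Corank 2; j^3 = u^3 is a perfect cube, so E-series; the 4-jet and mu = 6 give E_6.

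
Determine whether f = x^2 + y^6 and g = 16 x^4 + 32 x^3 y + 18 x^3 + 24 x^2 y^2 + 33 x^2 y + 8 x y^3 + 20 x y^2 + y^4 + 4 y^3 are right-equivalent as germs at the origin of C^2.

No.

The Hessian of f at 0 is [[2, 0], [0, 0]] with rank 1, so corank 1. A Groebner basis of the Jacobian ideal J(f) in C{x,y} is {y^5, x}; counting standard monomials gives mu = 5. Corank 1: A-series; mu = 5 gives A_5. The Hessian of g at 0 is [[0, 0], [0, 0]] with rank 0, so corank 2. A Groebner basis of the Jacobian ideal J(g) in C{x,y} is {x*y^2 + 27*x*y/4 + 9*y^2/2, -81*x*y/8 + y^3 - 27*y^2/4, x^2 + 7*x*y/6 + y^2/3}; counting standard monomials gives mu = 5. Corank 2; j^3 = (2*x + y)*(3*x + 2*y)^2 has shape L^2 M (L != M), so D-series; mu = 5 gives D_5. f is A_5 but g is D_5, hence not right-equivalent.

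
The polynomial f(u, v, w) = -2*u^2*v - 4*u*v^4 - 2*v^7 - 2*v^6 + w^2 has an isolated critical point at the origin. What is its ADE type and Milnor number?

Type D7, Milnor number mu = 7.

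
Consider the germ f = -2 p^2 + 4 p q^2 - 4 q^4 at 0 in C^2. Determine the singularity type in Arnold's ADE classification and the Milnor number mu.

The Hessian of f at 0 has rank 1. Corank 1: A-series; mu = 3 gives A_3.

Type A_3, Milnor number mu = 3.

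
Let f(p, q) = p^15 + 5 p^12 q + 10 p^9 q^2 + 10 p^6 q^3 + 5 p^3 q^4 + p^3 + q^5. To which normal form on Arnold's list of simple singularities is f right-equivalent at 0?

E_8

The Hessian of f at 0 has rank 0. Corank 2; j^3 = p^3 is a perfect cube, so E-series; the 5-jet and mu = 8 give E_8.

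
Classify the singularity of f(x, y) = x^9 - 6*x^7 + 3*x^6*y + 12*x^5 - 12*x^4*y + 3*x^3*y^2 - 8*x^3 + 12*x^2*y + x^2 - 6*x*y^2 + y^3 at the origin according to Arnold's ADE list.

The Hessian of f at 0 is [[2, 0], [0, 0]] with rank 1, so corank 1. A Groebner basis of the Jacobian ideal J(f) in C{x,y} is {y^2, x}; counting standard monomials gives mu = 2. Corank 1: A-series; mu = 2 gives A_2.

A_2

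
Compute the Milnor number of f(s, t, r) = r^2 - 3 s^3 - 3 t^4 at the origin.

6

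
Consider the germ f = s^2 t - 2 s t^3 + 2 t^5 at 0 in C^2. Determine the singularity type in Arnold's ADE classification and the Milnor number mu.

Type D_{6}, Milnor number mu = 6.

The Hessian of f at 0 is [[0, 0], [0, 0]] with rank 0, so corank 2. A Groebner basis of the Jacobian ideal J(f) in C{s,t} is {s^3, s^2*t, s^2/4 + s*t^2, -s*t + t^3}; counting standard monomials gives mu = 6. Corank 2; j^3 = s^2*t has shape L^2 M (L != M), so D-series; mu = 6 gives D_6.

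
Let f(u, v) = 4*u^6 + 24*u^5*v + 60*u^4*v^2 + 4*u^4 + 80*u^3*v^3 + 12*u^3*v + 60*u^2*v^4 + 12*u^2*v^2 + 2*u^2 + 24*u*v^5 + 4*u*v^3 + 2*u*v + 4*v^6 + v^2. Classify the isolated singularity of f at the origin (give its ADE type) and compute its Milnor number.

Type A_1, Milnor number mu = 1.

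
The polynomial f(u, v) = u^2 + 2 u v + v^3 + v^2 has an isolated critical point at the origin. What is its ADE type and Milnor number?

The Hessian of f at 0 is [[2, 2], [2, 2]] with rank 1, so corank 1. A Groebner basis of the Jacobian ideal J(f) in C{u,v} is {v^2, u + v}; counting standard monomials gives mu = 2. Corank 1: A-series; mu = 2 gives A_2.

Type A_2, Milnor number mu = 2.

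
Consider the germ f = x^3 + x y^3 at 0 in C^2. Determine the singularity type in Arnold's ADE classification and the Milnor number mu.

Type E_7, Milnor number mu = 7.

The Hessian of f at 0 is [[0, 0], [0, 0]] with rank 0, so corank 2. A Groebner basis of the Jacobian ideal J(f) in C{x,y} is {x^3, x*y^2, 3*x^2 + y^3}; counting standard monomials gives mu = 7. Corank 2; j^3 = x^3 is a perfect cube, so E-series; the 4-jet and mu = 7 give E_7.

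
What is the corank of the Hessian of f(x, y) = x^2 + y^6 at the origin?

1

Hessian at 0 has rank 1.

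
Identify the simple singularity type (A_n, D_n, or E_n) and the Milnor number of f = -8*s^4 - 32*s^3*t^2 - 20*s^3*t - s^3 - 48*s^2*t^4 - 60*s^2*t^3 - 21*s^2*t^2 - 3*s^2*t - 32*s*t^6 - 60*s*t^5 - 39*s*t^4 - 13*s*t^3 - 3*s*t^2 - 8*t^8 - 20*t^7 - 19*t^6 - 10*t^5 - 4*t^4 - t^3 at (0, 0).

Type E7, Milnor number mu = 7.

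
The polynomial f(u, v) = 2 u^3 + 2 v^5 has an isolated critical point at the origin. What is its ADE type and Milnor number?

Type E_8, Milnor number mu = 8.

The Hessian of f at 0 has rank 0. Corank 2; j^3 = 2*u^3 is a perfect cube, so E-series; the 5-jet and mu = 8 give E_8.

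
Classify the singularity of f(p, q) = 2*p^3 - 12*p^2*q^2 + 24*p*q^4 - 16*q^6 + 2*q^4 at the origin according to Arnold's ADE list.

E6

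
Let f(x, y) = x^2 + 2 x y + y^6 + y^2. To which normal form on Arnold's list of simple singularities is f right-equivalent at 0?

A_5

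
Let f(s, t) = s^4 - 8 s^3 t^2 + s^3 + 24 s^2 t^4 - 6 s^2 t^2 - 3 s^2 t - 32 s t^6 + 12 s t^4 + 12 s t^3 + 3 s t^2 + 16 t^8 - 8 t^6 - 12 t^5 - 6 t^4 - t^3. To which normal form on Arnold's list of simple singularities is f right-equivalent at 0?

E_{6}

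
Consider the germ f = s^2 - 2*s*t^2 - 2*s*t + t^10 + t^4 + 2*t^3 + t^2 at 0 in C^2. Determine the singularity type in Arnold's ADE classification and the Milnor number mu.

The Hessian of f at 0 has rank 1. Corank 1: A-series; mu = 9 gives A_9.

Type A_{9}, Milnor number mu = 9.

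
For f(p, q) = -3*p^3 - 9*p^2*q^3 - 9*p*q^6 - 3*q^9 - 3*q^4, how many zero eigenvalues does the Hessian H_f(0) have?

2

The Hessian at 0 is [[0, 0], [0, 0]] of rank 0; hence corank 2.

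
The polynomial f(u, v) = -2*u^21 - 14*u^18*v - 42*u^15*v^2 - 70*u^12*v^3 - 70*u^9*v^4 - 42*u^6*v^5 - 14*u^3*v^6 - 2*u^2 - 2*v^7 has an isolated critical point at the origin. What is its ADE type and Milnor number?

Type A6, Milnor number mu = 6.

The Hessian of f at 0 is [[-4, 0], [0, 0]] with rank 1, so corank 1. A Groebner basis of the Jacobian ideal J(f) in C{u,v} is {v^6, u}; counting standard monomials gives mu = 6. Corank 1: A-series; mu = 6 gives A_6.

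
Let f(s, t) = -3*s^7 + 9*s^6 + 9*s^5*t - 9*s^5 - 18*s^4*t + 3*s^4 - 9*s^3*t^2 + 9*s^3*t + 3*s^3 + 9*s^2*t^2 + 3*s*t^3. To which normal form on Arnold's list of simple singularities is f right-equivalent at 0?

The Hessian of f at 0 has rank 0. Corank 2; j^3 = 3*s^3 is a perfect cube, so E-series; the 4-jet and mu = 7 give E_7.

E_{7}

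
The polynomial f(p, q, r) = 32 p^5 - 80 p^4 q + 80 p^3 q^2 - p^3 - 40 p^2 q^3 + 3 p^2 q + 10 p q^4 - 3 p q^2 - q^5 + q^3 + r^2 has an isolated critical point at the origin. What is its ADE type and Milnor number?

The Hessian of f at 0 is [[0, 0, 0], [0, 0, 0], [0, 0, 2]] with rank 1, so corank 2. A Groebner basis of the Jacobian ideal J(f) in C{p,q,r} is {q^5, p*q^3 - 7*q^4/8, p^2 - 2*p*q + q^2, r}; counting standard monomials gives mu = 8. Corank 2; j^3 = -(p - q)^3 is a perfect cube, so E-series; the 5-jet and mu = 8 give E_8.

Type E_{8}, Milnor number mu = 8.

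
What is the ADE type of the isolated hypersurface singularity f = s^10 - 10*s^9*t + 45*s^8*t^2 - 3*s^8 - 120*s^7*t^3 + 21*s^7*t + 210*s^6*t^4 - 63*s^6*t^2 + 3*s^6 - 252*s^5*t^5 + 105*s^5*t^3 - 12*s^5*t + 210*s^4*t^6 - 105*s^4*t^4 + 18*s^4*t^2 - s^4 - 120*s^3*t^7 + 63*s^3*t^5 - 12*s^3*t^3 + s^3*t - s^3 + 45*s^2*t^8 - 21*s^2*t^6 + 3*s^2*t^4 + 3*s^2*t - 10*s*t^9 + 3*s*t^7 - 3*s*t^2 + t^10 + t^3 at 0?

E_{7}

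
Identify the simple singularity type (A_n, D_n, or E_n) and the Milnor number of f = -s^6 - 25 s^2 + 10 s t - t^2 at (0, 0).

Type A5, Milnor number mu = 5.

The Hessian of f at 0 is [[-50, 10], [10, -2]] with rank 1, so corank 1. A Groebner basis of the Jacobian ideal J(f) in C{s,t} is {t^5, s - t/5}; counting standard monomials gives mu = 5. Corank 1: A-series; mu = 5 gives A_5.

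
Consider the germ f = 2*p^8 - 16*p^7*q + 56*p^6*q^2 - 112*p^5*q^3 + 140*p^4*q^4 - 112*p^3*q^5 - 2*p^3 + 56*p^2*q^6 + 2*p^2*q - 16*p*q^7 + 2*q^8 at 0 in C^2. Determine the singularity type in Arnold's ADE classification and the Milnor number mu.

Type D_9, Milnor number mu = 9.

The Hessian of f at 0 is [[0, 0], [0, 0]] with rank 0, so corank 2. A Groebner basis of the Jacobian ideal J(f) in C{p,q} is {p*q/8 + q^7, p*q^2, p^2 - p*q}; counting standard monomials gives mu = 9. Corank 2; j^3 = -2*p^2*(p - q) has shape L^2 M (L != M), so D-series; mu = 9 gives D_9.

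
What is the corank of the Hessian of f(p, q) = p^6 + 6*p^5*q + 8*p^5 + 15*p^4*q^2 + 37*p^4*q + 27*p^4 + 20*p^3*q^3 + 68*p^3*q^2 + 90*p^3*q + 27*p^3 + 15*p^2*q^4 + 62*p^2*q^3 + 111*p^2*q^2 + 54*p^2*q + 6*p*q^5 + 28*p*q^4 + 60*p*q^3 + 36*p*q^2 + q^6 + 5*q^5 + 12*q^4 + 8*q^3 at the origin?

2

Hessian at 0 has rank 0.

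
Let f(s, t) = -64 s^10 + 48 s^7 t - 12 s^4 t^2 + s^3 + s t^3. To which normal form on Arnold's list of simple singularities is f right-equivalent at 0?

E_{7}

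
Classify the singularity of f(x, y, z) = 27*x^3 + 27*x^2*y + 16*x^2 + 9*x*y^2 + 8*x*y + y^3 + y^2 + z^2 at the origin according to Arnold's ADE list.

A_2

The Hessian of f at 0 has rank 2. Corank 1: A-series; mu = 2 gives A_2.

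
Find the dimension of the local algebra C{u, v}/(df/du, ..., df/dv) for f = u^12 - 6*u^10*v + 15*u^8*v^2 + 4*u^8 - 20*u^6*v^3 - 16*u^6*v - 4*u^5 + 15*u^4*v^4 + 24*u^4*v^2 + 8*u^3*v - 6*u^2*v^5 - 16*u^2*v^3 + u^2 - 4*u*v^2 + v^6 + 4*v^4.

5

The Hessian of f at 0 has rank 1. Corank 1: A-series; mu = 5 gives A_5.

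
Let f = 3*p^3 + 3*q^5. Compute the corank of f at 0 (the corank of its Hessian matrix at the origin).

The Hessian at 0 is [[0, 0], [0, 0]] of rank 0; hence corank 2.

2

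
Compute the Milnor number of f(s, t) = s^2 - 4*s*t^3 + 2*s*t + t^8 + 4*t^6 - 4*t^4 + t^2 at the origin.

7

The Hessian of f at 0 has rank 1. Corank 1: A-series; mu = 7 gives A_7.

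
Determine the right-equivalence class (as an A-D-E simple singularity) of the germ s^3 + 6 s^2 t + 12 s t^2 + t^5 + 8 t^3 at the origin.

E8

The Hessian of f at 0 has rank 0. Corank 2; j^3 = (s + 2*t)^3 is a perfect cube, so E-series; the 5-jet and mu = 8 give E_8.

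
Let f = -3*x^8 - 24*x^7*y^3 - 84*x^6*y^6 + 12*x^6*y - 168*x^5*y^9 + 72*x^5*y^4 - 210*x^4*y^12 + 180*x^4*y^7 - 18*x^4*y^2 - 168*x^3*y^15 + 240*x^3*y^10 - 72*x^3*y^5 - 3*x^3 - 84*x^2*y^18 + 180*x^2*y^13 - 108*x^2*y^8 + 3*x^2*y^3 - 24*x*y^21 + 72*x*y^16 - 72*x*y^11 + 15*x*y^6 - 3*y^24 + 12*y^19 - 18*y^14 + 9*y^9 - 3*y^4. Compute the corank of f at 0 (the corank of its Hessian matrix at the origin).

2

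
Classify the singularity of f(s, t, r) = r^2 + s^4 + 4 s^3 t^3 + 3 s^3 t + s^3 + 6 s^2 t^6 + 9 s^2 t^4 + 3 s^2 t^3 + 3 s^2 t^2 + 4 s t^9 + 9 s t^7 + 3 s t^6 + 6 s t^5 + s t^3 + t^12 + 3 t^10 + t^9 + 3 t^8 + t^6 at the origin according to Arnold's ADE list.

E_7

The Hessian of f at 0 has rank 1. Corank 2; j^3 = s^3 is a perfect cube, so E-series; the 4-jet and mu = 7 give E_7.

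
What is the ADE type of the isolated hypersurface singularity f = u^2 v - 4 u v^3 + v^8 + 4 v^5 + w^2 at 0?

D_9

The Hessian of f at 0 is [[0, 0, 0], [0, 0, 0], [0, 0, 2]] with rank 1, so corank 2. A Groebner basis of the Jacobian ideal J(f) in C{u,v,w} is {u^4, u^3*v + u^2 - 2*u*v^2, -u^3/2 + u^2*v^2, -u*v/2 + v^3, w}; counting standard monomials gives mu = 9. Corank 2; j^3 = u^2*v has shape L^2 M (L != M), so D-series; mu = 9 gives D_9.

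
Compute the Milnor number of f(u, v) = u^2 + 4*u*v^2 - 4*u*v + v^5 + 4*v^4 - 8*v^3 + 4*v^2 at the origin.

4

The Hessian of f at 0 is [[2, -4], [-4, 8]] with rank 1, so corank 1. A Groebner basis of the Jacobian ideal J(f) in C{u,v} is {u^2 - 4*u*v - 2*u + 4*v, u/2 + v^2 - v}; counting standard monomials gives mu = 4. Corank 1: A-series; mu = 4 gives A_4.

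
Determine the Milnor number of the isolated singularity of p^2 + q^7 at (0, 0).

6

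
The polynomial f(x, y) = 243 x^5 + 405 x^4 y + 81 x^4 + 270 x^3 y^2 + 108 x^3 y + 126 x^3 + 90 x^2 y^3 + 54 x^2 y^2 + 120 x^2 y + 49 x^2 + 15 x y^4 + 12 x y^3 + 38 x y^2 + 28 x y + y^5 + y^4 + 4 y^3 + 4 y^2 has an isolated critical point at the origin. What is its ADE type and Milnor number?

The Hessian of f at 0 has rank 1. Corank 1: A-series; mu = 4 gives A_4.

Type A_{4}, Milnor number mu = 4.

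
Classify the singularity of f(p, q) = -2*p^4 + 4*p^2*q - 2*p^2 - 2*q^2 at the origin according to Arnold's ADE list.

A_{1}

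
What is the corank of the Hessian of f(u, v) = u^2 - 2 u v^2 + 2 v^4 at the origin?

The Hessian at 0 is [[2, 0], [0, 0]] of rank 1; hence corank 1.

1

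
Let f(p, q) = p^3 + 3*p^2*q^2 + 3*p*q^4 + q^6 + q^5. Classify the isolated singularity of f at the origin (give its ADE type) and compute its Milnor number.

Type E_{8}, Milnor number mu = 8.

The Hessian of f at 0 is [[0, 0], [0, 0]] with rank 0, so corank 2. A Groebner basis of the Jacobian ideal J(f) in C{p,q} is {q^4, p^3, p^2/2 + p*q^2}; counting standard monomials gives mu = 8. Corank 2; j^3 = p^3 is a perfect cube, so E-series; the 5-jet and mu = 8 give E_8.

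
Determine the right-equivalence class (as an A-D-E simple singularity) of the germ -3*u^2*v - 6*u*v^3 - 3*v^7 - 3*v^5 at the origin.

The Hessian of f at 0 is [[0, 0], [0, 0]] with rank 0, so corank 2. A Groebner basis of the Jacobian ideal J(f) in C{u,v} is {u^2*v^2 + u^2/7 + u*v^2/7, u^3 - u^2/7 - u*v^2/7, u*v + v^3}; counting standard monomials gives mu = 8. Corank 2; j^3 = -3*u^2*v has shape L^2 M (L != M), so D-series; mu = 8 gives D_8.

D_{8}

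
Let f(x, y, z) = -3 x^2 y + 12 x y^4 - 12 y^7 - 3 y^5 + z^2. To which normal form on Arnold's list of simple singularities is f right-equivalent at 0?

D_6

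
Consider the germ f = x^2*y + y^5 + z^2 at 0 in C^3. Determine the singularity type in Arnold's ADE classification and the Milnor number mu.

Type D_6, Milnor number mu = 6.

The Hessian of f at 0 has rank 1. Corank 2; j^3 = x^2*y has shape L^2 M (L != M), so D-series; mu = 6 gives D_6.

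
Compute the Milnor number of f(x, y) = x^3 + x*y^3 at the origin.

The Hessian of f at 0 has rank 0. Corank 2; j^3 = x^3 is a perfect cube, so E-series; the 4-jet and mu = 7 give E_7.

7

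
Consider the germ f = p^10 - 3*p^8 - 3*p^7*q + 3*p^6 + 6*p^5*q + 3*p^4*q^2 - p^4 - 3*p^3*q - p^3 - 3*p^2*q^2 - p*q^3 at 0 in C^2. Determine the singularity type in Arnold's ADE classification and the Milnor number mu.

The Hessian of f at 0 has rank 0. Corank 2; j^3 = -p^3 is a perfect cube, so E-series; the 4-jet and mu = 7 give E_7.

Type E_7, Milnor number mu = 7.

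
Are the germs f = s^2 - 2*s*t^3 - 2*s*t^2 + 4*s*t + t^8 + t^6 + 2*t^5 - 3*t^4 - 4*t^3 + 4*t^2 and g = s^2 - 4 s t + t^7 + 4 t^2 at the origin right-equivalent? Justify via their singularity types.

No.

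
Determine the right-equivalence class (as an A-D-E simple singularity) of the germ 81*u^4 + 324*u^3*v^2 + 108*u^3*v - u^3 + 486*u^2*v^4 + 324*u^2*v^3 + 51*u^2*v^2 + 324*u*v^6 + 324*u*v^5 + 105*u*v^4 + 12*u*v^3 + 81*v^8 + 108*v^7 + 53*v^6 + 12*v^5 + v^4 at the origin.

The Hessian of f at 0 is [[0, 0], [0, 0]] with rank 0, so corank 2. A Groebner basis of the Jacobian ideal J(f) in C{u,v} is {u^3, u^2*v, u^2/2 + u*v^2, -9*u^2/2 + v^3}; counting standard monomials gives mu = 6. Corank 2; j^3 = -u^3 is a perfect cube, so E-series; the 4-jet and mu = 6 give E_6.

E_{6}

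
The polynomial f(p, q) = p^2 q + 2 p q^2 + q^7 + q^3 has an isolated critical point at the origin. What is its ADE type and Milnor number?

Type D_{8}, Milnor number mu = 8.

The Hessian of f at 0 has rank 0. Corank 2; j^3 = q*(p + q)^2 has shape L^2 M (L != M), so D-series; mu = 8 gives D_8.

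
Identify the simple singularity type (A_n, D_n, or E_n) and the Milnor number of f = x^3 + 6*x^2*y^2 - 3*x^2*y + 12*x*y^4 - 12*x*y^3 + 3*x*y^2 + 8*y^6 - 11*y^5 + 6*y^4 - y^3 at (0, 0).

The Hessian of f at 0 is [[0, 0], [0, 0]] with rank 0, so corank 2. A Groebner basis of the Jacobian ideal J(f) in C{x,y} is {y^4, x^3 - 3*x^2*y - 3*x^2/4 + 3*x*y/2 + 2*y^3 - 3*y^2/4, x^2/4 + x*y^2 - x*y/2 - y^3 + y^2/4}; counting standard monomials gives mu = 8. Corank 2; j^3 = (x - y)^3 is a perfect cube, so E-series; the 5-jet and mu = 8 give E_8.

Type E_8, Milnor number mu = 8.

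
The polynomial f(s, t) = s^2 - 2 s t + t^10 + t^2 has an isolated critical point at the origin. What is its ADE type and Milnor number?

Type A_9, Milnor number mu = 9.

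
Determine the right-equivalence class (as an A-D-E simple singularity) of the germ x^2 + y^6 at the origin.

A_{5}

The Hessian of f at 0 has rank 1. Corank 1: A-series; mu = 5 gives A_5.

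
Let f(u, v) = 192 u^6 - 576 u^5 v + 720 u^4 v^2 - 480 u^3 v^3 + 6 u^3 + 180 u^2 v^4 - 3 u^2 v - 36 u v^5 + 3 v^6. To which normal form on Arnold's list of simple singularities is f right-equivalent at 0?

D_{7}

The Hessian of f at 0 has rank 0. Corank 2; j^3 = 3*u^2*(2*u - v) has shape L^2 M (L != M), so D-series; mu = 7 gives D_7.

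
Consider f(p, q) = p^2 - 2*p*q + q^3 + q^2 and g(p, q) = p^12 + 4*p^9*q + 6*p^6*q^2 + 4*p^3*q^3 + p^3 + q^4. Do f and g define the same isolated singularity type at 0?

No.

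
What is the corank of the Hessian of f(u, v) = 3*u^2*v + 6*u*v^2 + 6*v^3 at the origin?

The Hessian at 0 is [[0, 0], [0, 0]] of rank 0; hence corank 2.

2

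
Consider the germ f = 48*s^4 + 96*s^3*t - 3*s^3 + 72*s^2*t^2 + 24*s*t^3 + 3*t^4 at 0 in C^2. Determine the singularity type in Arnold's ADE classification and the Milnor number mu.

Type E6, Milnor number mu = 6.

The Hessian of f at 0 is [[0, 0], [0, 0]] with rank 0, so corank 2. A Groebner basis of the Jacobian ideal J(f) in C{s,t} is {t^4, s*t^2 + t^3/6, s^2}; counting standard monomials gives mu = 6. Corank 2; j^3 = -3*s^3 is a perfect cube, so E-series; the 4-jet and mu = 6 give E_6.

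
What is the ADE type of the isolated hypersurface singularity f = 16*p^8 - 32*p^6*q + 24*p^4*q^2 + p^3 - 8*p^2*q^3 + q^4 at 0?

E_6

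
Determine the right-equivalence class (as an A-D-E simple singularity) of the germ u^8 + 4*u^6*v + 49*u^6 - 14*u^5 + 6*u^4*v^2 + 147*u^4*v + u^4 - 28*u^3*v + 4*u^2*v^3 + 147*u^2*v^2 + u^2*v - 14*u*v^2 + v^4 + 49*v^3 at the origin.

D5

The Hessian of f at 0 is [[0, 0], [0, 0]] with rank 0, so corank 2. A Groebner basis of the Jacobian ideal J(f) in C{u,v} is {u*v^2 - u*v/49 + v^2/7, -u*v/343 + v^3 + v^2/49, u^2 - 4798*u*v/343 + 2397*v^2/49}; counting standard monomials gives mu = 5. Corank 2; j^3 = v*(u - 7*v)^2 has shape L^2 M (L != M), so D-series; mu = 5 gives D_5.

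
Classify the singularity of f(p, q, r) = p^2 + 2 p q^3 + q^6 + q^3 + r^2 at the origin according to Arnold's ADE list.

The Hessian of f at 0 is [[2, 0, 0], [0, 0, 0], [0, 0, 2]] with rank 2, so corank 1. A Groebner basis of the Jacobian ideal J(f) in C{p,q,r} is {q^2, p, r}; counting standard monomials gives mu = 2. Corank 1: A-series; mu = 2 gives A_2.

A_2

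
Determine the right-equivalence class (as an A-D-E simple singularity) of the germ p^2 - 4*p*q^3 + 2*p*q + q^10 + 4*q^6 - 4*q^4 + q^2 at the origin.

A_{9}

The Hessian of f at 0 has rank 1. Corank 1: A-series; mu = 9 gives A_9.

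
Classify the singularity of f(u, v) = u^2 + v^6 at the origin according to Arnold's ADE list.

A_5

The Hessian of f at 0 is [[2, 0], [0, 0]] with rank 1, so corank 1. A Groebner basis of the Jacobian ideal J(f) in C{u,v} is {v^5, u}; counting standard monomials gives mu = 5. Corank 1: A-series; mu = 5 gives A_5.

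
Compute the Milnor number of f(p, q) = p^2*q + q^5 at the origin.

6

The Hessian of f at 0 has rank 0. Corank 2; j^3 = p^2*q has shape L^2 M (L != M), so D-series; mu = 6 gives D_6.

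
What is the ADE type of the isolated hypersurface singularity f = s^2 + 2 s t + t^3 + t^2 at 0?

A2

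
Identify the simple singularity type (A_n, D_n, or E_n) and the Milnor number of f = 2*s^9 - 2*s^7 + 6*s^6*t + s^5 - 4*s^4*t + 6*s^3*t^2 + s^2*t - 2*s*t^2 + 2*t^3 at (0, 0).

Type D_4, Milnor number mu = 4.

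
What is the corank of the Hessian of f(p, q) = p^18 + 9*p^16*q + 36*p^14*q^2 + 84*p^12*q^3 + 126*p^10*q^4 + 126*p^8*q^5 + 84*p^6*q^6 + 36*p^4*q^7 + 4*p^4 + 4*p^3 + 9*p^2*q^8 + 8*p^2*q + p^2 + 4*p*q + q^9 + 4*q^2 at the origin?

1

The Hessian at 0 is [[2, 4], [4, 8]] of rank 1; hence corank 1.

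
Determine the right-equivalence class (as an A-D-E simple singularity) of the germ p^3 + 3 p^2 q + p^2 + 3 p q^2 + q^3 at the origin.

The Hessian of f at 0 has rank 1. Corank 1: A-series; mu = 2 gives A_2.

A2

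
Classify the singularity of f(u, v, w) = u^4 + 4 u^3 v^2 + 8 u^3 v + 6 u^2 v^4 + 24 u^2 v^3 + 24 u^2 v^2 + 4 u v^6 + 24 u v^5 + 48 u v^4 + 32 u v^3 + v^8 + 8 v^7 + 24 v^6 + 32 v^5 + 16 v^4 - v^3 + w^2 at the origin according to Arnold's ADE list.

E_{6}

The Hessian of f at 0 has rank 1. Corank 2; j^3 = -v^3 is a perfect cube, so E-series; the 4-jet and mu = 6 give E_6.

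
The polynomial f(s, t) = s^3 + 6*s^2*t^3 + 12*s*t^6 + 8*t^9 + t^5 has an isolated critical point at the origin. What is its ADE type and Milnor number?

The Hessian of f at 0 has rank 0. Corank 2; j^3 = s^3 is a perfect cube, so E-series; the 5-jet and mu = 8 give E_8.

Type E_{8}, Milnor number mu = 8.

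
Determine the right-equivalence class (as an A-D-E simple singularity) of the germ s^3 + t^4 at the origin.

E_{6}

The Hessian of f at 0 has rank 0. Corank 2; j^3 = s^3 is a perfect cube, so E-series; the 4-jet and mu = 6 give E_6.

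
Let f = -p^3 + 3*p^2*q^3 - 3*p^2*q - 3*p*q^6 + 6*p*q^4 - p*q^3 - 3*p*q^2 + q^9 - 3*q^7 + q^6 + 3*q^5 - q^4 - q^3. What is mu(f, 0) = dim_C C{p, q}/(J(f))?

The Hessian of f at 0 has rank 0. Corank 2; j^3 = -(p + q)^3 is a perfect cube, so E-series; the 4-jet and mu = 7 give E_7.

7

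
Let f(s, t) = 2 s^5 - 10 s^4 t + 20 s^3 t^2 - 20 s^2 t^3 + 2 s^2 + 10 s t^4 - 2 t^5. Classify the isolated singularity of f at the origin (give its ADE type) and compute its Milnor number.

Type A_4, Milnor number mu = 4.

The Hessian of f at 0 has rank 1. Corank 1: A-series; mu = 4 gives A_4.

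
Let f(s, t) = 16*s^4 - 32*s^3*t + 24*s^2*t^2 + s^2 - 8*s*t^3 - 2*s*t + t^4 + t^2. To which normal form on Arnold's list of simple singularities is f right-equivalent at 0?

The Hessian of f at 0 is [[2, -2], [-2, 2]] with rank 1, so corank 1. A Groebner basis of the Jacobian ideal J(f) in C{s,t} is {t^3, s - t}; counting standard monomials gives mu = 3. Corank 1: A-series; mu = 3 gives A_3.

A_{3}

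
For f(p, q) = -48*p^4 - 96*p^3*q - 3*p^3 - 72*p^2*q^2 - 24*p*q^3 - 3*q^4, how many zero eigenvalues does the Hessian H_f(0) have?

2

The Hessian at 0 is [[0, 0], [0, 0]] of rank 0; hence corank 2.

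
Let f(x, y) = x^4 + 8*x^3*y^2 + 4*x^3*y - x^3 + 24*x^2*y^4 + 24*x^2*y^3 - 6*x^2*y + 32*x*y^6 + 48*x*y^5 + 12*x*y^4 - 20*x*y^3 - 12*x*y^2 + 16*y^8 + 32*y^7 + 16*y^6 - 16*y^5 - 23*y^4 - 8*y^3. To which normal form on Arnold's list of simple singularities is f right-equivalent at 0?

The Hessian of f at 0 has rank 0. Corank 2; j^3 = -(x + 2*y)^3 is a perfect cube, so E-series; the 4-jet and mu = 6 give E_6.

E_6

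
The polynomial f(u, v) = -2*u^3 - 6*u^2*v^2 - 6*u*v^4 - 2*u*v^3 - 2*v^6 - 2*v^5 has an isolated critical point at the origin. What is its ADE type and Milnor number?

Type E_7, Milnor number mu = 7.

The Hessian of f at 0 has rank 0. Corank 2; j^3 = -2*u^3 is a perfect cube, so E-series; the 4-jet and mu = 7 give E_7.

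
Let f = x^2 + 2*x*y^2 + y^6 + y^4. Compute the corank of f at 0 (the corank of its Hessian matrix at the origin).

Hessian at 0 has rank 1.

1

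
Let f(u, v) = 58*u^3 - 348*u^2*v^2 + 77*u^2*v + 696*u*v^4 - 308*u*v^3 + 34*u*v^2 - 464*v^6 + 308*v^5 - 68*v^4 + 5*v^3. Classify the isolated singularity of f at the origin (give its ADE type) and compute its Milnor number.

The Hessian of f at 0 has rank 0. Corank 2; j^3 = (2*u + v)*(29*u^2 + 24*u*v + 5*v^2) splits into three distinct lines over C (the quadratic factor has nonzero discriminant), so D_4.

Type D_{4}, Milnor number mu = 4.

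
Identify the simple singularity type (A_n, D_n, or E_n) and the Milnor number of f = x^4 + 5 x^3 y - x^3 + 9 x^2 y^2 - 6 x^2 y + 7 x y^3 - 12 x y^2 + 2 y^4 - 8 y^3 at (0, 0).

Type E_{7}, Milnor number mu = 7.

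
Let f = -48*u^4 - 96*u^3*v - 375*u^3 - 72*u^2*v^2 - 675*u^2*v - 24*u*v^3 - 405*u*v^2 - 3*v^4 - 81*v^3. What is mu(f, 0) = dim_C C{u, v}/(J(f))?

The Hessian of f at 0 has rank 0. Corank 2; j^3 = -3*(5*u + 3*v)^3 is a perfect cube, so E-series; the 4-jet and mu = 6 give E_6.

6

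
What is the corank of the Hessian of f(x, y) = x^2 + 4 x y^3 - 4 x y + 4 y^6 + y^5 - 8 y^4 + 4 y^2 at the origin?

Hessian at 0 has rank 1.

1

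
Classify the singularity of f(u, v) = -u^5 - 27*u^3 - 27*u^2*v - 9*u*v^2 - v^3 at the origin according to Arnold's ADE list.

The Hessian of f at 0 has rank 0. Corank 2; j^3 = -(3*u + v)^3 is a perfect cube, so E-series; the 5-jet and mu = 8 give E_8.

E_8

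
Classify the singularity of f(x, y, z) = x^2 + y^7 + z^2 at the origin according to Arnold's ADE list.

A_6

The Hessian of f at 0 has rank 2. Corank 1: A-series; mu = 6 gives A_6.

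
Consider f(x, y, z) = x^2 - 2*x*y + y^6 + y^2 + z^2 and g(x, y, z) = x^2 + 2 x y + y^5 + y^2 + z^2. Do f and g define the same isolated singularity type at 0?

The Hessian of f at 0 has rank 2. Corank 1: A-series; mu = 5 gives A_5. The Hessian of g at 0 has rank 2. Corank 1: A-series; mu = 4 gives A_4. f is A_5 but g is A_4, hence not right-equivalent.

No.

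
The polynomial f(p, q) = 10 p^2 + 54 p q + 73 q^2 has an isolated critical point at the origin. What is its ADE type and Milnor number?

Type A1, Milnor number mu = 1.

The Hessian of f at 0 has rank 2. Corank 0: nondegenerate Morse point, so A_1.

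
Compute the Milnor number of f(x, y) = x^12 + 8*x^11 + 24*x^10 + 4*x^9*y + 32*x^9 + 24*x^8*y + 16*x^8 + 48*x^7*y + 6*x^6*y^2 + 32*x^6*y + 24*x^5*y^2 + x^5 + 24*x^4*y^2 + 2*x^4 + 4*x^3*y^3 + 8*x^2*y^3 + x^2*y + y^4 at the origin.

The Hessian of f at 0 has rank 0. Corank 2; j^3 = x^2*y has shape L^2 M (L != M), so D-series; mu = 5 gives D_5.

5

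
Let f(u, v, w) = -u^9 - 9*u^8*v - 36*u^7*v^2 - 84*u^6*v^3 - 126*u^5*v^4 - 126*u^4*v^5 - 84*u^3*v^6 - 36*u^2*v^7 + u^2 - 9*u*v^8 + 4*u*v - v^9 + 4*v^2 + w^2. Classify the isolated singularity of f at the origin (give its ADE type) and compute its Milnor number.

Type A8, Milnor number mu = 8.

The Hessian of f at 0 is [[2, 4, 0], [4, 8, 0], [0, 0, 2]] with rank 2, so corank 1. A Groebner basis of the Jacobian ideal J(f) in C{u,v,w} is {v^8, u + 2*v, w}; counting standard monomials gives mu = 8. Corank 1: A-series; mu = 8 gives A_8.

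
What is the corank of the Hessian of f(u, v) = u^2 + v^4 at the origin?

1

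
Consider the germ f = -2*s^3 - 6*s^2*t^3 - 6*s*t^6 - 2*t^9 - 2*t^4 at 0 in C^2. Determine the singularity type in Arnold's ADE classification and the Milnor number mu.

Type E6, Milnor number mu = 6.

The Hessian of f at 0 has rank 0. Corank 2; j^3 = -2*s^3 is a perfect cube, so E-series; the 4-jet and mu = 6 give E_6.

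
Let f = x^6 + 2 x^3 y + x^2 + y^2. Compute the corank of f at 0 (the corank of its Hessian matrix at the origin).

0

Hessian at 0 has rank 2.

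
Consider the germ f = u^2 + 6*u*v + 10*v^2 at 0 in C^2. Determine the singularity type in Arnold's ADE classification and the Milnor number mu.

Type A_1, Milnor number mu = 1.

The Hessian of f at 0 has rank 2. Corank 0: nondegenerate Morse point, so A_1.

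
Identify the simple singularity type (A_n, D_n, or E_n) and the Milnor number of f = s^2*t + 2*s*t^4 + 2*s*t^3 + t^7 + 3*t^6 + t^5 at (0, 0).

The Hessian of f at 0 is [[0, 0], [0, 0]] with rank 0, so corank 2. A Groebner basis of the Jacobian ideal J(f) in C{s,t} is {s*t + t^4 + t^3, s^3, s^2*t + s^2/4 + s*t/4 + t^3/4, -s^2/4 + s*t^2 - 5*s*t/4 - 5*t^3/4}; counting standard monomials gives mu = 7. Corank 2; j^3 = s^2*t has shape L^2 M (L != M), so D-series; mu = 7 gives D_7.

Type D_7, Milnor number mu = 7.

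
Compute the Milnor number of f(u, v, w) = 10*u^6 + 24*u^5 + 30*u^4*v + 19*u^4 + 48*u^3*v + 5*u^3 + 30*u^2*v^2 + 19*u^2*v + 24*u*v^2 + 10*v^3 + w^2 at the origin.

4

The Hessian of f at 0 is [[0, 0, 0], [0, 0, 0], [0, 0, 2]] with rank 1, so corank 2. A Groebner basis of the Jacobian ideal J(f) in C{u,v,w} is {v^3, u^2 - 6*v^2, u*v + 3*v^2, w}; counting standard monomials gives mu = 4. Corank 2; j^3 = (u + v)*(5*u^2 + 14*u*v + 10*v^2) splits into three distinct lines over C (the quadratic factor has nonzero discriminant), so D_4.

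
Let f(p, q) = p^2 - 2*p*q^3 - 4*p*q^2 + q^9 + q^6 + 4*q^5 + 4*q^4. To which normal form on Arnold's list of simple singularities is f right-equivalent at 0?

A8

The Hessian of f at 0 has rank 1. Corank 1: A-series; mu = 8 gives A_8.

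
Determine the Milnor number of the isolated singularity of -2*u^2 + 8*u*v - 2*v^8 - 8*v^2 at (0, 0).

7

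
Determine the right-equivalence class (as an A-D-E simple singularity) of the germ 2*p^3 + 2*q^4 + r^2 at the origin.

The Hessian of f at 0 has rank 1. Corank 2; j^3 = 2*p^3 is a perfect cube, so E-series; the 4-jet and mu = 6 give E_6.

E_6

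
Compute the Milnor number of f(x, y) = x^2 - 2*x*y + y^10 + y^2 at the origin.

The Hessian of f at 0 is [[2, -2], [-2, 2]] with rank 1, so corank 1. A Groebner basis of the Jacobian ideal J(f) in C{x,y} is {y^9, x - y}; counting standard monomials gives mu = 9. Corank 1: A-series; mu = 9 gives A_9.

9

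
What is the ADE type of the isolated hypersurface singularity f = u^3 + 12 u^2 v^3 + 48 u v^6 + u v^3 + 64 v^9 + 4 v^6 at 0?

E_{7}

The Hessian of f at 0 has rank 0. Corank 2; j^3 = u^3 is a perfect cube, so E-series; the 4-jet and mu = 7 give E_7.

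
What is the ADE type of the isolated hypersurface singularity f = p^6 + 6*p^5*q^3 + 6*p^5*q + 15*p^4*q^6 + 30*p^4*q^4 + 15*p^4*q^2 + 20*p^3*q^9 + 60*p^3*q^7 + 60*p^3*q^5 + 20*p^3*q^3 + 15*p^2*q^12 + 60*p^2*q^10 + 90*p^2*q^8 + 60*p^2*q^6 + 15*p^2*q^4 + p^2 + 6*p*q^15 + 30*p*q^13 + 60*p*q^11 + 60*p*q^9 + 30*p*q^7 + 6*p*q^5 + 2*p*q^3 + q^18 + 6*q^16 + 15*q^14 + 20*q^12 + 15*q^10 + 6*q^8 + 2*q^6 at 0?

A_{5}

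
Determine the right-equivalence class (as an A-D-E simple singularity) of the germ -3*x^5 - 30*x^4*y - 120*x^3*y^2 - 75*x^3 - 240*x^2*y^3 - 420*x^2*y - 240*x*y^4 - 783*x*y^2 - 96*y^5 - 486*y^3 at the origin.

The Hessian of f at 0 has rank 0. Corank 2; j^3 = -3*(x + 2*y)*(5*x + 9*y)^2 has shape L^2 M (L != M), so D-series; mu = 6 gives D_6.

D6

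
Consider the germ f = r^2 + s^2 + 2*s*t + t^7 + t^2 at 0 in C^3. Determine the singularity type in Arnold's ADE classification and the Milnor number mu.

Type A_{6}, Milnor number mu = 6.

The Hessian of f at 0 has rank 2. Corank 1: A-series; mu = 6 gives A_6.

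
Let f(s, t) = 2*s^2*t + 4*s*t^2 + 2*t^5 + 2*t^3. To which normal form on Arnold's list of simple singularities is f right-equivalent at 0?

D6

The Hessian of f at 0 has rank 0. Corank 2; j^3 = 2*t*(s + t)^2 has shape L^2 M (L != M), so D-series; mu = 6 gives D_6.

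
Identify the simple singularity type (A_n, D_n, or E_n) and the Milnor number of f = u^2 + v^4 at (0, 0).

Type A_3, Milnor number mu = 3.

The Hessian of f at 0 is [[2, 0], [0, 0]] with rank 1, so corank 1. A Groebner basis of the Jacobian ideal J(f) in C{u,v} is {v^3, u}; counting standard monomials gives mu = 3. Corank 1: A-series; mu = 3 gives A_3.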